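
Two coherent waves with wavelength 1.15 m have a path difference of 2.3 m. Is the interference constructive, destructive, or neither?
constructive — path difference = 2λ, a whole number of wavelengths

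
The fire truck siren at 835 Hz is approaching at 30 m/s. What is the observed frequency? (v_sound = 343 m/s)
f_obs = f·v/(v − v_s) = 915 Hz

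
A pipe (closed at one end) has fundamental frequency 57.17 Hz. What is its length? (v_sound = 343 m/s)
L = v/(4f₁) = 1.5 m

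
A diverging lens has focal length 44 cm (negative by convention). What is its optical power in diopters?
P = 1/f = -2.273 D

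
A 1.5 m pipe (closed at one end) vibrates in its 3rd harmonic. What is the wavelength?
λₙ = 4L/n = 2 m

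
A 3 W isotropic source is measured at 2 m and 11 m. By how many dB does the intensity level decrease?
Δβ = 20·log₁₀(r₂/r₁) = 14.81 dB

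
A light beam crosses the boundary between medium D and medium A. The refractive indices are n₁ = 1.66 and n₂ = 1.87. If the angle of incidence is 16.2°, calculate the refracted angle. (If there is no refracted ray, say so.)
sin θ₂ = (n₁/n₂)·sin θ₁ = 0.2477 → θ₂ = 14.34°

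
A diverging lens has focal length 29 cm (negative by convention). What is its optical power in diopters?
P = 1/f = -3.448 D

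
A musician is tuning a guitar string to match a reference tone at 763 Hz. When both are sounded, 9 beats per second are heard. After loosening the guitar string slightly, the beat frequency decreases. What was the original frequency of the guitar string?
772 Hz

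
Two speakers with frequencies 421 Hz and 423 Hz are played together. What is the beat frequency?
2 Hz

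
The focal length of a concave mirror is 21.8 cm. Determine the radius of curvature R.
R = 2|f| = 43.6 cm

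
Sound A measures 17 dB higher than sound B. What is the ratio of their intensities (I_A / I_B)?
I_A/I_B = 10^(Δβ/10) = 50.12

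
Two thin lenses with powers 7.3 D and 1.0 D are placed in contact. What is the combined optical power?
P_total = P₁ + P₂ = 8.3 D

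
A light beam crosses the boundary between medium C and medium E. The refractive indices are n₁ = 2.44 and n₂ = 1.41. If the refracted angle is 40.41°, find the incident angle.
sin θ₁ = (n₂/n₁)·sin θ₂ → θ₁ = 22°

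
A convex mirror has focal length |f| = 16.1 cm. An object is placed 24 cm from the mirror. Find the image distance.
f = −16.1 cm (convex); 1/di = 1/f − 1/do → di = -9.636 cm (virtual image, behind mirror)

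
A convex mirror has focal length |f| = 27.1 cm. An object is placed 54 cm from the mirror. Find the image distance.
f = −27.1 cm (convex); 1/di = 1/f − 1/do → di = -18.04 cm (virtual image, behind mirror)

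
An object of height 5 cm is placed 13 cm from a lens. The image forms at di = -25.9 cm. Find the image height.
hi = (-di/do) × ho = 9.962 cm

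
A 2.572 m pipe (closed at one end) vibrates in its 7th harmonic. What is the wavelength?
λₙ = 4L/n = 1.47 m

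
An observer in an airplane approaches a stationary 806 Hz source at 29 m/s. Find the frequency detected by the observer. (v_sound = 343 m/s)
f_obs = f·(v + v_o)/v = 874.1 Hz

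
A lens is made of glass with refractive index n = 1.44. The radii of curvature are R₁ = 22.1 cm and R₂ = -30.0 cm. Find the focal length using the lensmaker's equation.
1/f = (n − 1)(1/R₁ − 1/R₂) → f = 28.92 cm (converging lens)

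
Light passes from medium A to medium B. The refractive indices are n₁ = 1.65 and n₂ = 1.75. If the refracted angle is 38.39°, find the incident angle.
sin θ₁ = (n₂/n₁)·sin θ₂ → θ₁ = 41.2°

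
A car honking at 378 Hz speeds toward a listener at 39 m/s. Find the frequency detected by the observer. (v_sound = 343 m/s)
f_obs = f·v/(v − v_s) = 426.5 Hz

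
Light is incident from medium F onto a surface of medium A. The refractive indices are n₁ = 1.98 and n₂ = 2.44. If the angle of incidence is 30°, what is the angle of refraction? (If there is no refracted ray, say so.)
sin θ₂ = (n₁/n₂)·sin θ₁ = 0.4057 → θ₂ = 23.94°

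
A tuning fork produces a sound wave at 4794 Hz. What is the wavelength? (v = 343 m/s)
λ = v/f = 0.07155 m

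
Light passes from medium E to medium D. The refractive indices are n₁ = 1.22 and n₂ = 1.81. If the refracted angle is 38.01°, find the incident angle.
sin θ₁ = (n₂/n₁)·sin θ₂ → θ₁ = 66.01°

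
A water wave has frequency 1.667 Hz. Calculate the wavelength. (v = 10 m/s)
λ = v/f = 5.999 m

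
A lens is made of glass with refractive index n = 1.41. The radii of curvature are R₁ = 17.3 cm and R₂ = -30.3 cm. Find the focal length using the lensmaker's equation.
1/f = (n − 1)(1/R₁ − 1/R₂) → f = 26.86 cm (converging lens)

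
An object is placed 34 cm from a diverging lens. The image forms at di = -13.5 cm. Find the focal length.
1/f = 1/do + 1/di → f = -22.39 cm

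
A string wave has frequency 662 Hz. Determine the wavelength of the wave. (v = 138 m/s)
λ = v/f = 0.2085 m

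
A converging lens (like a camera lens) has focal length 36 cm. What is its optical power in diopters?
P = 1/f = 2.778 D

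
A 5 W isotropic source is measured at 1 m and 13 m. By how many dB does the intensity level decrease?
Δβ = 20·log₁₀(r₂/r₁) = 22.28 dB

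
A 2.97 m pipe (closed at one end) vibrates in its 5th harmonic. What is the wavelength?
λₙ = 4L/n = 2.376 m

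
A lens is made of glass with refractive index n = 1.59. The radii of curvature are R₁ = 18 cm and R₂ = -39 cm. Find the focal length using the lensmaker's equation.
1/f = (n − 1)(1/R₁ − 1/R₂) → f = 20.87 cm (converging lens)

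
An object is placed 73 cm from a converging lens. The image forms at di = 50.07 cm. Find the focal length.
1/f = 1/do + 1/di → f = 29.7 cm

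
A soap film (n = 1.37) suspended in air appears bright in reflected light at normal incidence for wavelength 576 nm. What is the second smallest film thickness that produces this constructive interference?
2nt = (m − ½)λ with m = 2 → t = (m − ½)λ/(2n) = 315.3 nm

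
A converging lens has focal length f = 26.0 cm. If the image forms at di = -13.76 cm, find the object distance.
1/do = 1/f − 1/di → do = 8.998 cm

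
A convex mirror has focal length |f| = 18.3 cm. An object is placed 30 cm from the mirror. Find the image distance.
f = −18.3 cm (convex); 1/di = 1/f − 1/do → di = -11.37 cm (virtual image, behind mirror)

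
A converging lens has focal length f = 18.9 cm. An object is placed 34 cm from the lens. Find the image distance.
1/di = 1/f − 1/do → di = 42.56 cm (real image)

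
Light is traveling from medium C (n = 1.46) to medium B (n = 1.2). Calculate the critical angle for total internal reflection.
θc = arcsin(n₂/n₁) = 55.28°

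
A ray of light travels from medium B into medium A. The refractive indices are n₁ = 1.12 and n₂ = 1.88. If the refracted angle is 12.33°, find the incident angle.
sin θ₁ = (n₂/n₁)·sin θ₂ → θ₁ = 21°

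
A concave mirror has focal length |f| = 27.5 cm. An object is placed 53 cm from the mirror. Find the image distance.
f = +27.5 cm (concave); 1/di = 1/f − 1/do → di = 57.16 cm (real image, in front of mirror)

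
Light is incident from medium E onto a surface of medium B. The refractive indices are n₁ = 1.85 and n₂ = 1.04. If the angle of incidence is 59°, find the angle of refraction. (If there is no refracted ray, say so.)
sin θ₂ = (n₁/n₂)·sin θ₁ = 1.525 > 1, so there is no refracted ray — the light undergoes total internal reflection.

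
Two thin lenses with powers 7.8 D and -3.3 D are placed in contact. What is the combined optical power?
P_total = P₁ + P₂ = 4.5 D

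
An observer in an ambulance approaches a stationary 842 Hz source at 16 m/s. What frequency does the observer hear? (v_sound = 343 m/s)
f_obs = f·(v + v_o)/v = 881.3 Hz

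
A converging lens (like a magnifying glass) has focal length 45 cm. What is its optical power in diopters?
P = 1/f = 2.222 D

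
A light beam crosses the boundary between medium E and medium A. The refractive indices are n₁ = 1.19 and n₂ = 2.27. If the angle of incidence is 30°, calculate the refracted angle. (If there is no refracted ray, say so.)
sin θ₂ = (n₁/n₂)·sin θ₁ = 0.2621 → θ₂ = 15.2°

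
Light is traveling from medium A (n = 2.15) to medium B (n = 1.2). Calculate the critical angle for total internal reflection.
θc = arcsin(n₂/n₁) = 33.93°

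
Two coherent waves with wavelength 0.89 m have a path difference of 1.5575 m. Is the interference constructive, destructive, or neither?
neither (partial) — path difference = 1.75λ, neither a whole number of wavelengths nor an odd multiple of λ/2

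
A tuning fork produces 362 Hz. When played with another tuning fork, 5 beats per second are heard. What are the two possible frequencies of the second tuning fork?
f₂ = 362 ± 5 Hz → 367 Hz or 357 Hz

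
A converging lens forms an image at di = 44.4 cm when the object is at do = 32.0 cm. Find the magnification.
M = −di/do = -1.387 (inverted image)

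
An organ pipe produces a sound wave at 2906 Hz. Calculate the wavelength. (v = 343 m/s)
λ = v/f = 0.118 m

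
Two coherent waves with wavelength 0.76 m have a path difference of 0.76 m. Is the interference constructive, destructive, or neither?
constructive — path difference = 1λ, a whole number of wavelengths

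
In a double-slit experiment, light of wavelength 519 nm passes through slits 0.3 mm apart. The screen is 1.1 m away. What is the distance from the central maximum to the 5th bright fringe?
y = mλL/d = 9.515 mm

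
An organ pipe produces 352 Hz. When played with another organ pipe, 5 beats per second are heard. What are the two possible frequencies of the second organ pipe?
f₂ = 352 ± 5 Hz → 357 Hz or 347 Hz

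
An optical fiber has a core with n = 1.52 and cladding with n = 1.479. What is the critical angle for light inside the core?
θc = arcsin(n_cladding/n_core) = 76.66°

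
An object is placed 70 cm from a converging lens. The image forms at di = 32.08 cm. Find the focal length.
1/f = 1/do + 1/di → f = 22 cm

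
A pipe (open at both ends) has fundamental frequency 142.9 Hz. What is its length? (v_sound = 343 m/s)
L = v/(2f₁) = 1.2 m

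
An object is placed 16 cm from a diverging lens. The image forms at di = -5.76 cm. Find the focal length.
1/f = 1/do + 1/di → f = -9 cm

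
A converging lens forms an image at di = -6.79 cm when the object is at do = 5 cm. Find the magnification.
M = −di/do = 1.358 (upright image)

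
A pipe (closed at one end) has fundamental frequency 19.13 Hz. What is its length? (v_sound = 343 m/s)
L = v/(4f₁) = 4.482 m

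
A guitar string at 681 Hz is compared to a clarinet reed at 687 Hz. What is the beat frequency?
6 Hz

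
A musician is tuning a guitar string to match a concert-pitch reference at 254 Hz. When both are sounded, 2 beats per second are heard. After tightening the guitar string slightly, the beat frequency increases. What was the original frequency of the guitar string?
256 Hz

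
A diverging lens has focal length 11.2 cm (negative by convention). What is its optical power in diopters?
P = 1/f = -8.929 D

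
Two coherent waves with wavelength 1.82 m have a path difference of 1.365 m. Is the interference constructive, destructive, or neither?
neither (partial) — path difference = 0.75λ, neither a whole number of wavelengths nor an odd multiple of λ/2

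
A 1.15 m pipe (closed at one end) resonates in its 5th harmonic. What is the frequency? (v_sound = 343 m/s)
fₙ = nv/(4L) = 372.8 Hz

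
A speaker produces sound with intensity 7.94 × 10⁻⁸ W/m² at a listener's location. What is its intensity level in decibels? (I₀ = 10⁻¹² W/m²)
β = 10·log₁₀(I/I₀) = 49 dB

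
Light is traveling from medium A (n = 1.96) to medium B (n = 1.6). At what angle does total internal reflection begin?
θc = arcsin(n₂/n₁) = 54.72°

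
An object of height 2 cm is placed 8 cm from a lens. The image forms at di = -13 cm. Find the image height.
hi = (-di/do) × ho = 3.25 cm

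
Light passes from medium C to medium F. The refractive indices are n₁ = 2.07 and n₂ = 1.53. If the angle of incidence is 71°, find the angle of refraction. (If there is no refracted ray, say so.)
sin θ₂ = (n₁/n₂)·sin θ₁ = 1.279 > 1, so there is no refracted ray — the light undergoes total internal reflection.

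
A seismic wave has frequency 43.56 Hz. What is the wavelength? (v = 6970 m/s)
λ = v/f = 160 m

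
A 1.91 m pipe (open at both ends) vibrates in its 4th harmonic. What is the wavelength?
λₙ = 2L/n = 0.955 m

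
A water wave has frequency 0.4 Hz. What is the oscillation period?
T = 1/f = 2.5 s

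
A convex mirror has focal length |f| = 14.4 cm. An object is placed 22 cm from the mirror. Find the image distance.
f = −14.4 cm (convex); 1/di = 1/f − 1/do → di = -8.703 cm (virtual image, behind mirror)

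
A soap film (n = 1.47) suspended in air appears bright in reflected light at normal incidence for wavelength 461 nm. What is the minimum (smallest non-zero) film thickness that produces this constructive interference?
2nt = (m − ½)λ with m = 1 → t = (m − ½)λ/(2n) = 78.4 nm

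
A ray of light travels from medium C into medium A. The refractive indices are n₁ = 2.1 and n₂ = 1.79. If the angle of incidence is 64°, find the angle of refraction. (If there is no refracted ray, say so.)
sin θ₂ = (n₁/n₂)·sin θ₁ = 1.054 > 1, so there is no refracted ray — the light undergoes total internal reflection.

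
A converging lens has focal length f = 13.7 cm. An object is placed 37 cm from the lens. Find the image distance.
1/di = 1/f − 1/do → di = 21.76 cm (real image)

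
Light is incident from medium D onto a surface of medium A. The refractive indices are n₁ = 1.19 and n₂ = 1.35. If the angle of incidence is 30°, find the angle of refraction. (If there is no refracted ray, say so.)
sin θ₂ = (n₁/n₂)·sin θ₁ = 0.4407 → θ₂ = 26.15°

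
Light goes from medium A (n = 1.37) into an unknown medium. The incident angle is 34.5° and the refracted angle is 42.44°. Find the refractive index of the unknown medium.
n₂ = n₁·sin θ₁ / sin θ₂ = 1.15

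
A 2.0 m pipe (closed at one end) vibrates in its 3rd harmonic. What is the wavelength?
λₙ = 4L/n = 2.667 m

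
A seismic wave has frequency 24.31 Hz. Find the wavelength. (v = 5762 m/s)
λ = v/f = 237 m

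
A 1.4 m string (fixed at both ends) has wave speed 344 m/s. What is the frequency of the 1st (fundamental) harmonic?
fₙ = nv/(2L) = 122.9 Hz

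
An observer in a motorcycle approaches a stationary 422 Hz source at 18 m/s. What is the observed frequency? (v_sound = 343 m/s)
f_obs = f·(v + v_o)/v = 444.1 Hz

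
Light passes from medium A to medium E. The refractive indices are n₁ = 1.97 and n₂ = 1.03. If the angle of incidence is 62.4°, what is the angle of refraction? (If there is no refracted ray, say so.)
sin θ₂ = (n₁/n₂)·sin θ₁ = 1.695 > 1, so there is no refracted ray — the light undergoes total internal reflection.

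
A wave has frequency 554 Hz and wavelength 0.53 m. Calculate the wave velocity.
v = fλ = 293.6 m/s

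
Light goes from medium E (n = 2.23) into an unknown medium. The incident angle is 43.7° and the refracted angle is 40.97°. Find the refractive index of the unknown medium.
n₂ = n₁·sin θ₁ / sin θ₂ = 2.35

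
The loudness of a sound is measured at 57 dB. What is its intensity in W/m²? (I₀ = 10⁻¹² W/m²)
I = I₀·10^(β/10) = 5.01 × 10⁻⁷ W/m²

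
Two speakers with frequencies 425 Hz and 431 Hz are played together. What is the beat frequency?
6 Hz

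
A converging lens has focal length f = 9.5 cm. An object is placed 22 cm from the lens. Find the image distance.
1/di = 1/f − 1/do → di = 16.72 cm (real image)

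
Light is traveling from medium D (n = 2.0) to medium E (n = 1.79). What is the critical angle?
θc = arcsin(n₂/n₁) = 63.51°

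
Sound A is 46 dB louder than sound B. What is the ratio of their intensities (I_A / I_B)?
I_A/I_B = 10^(Δβ/10) = 39810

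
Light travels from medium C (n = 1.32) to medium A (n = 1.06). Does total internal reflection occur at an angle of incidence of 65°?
θc = arcsin(n₂/n₁) = 53.42°; 65° > θc, so yes — total internal reflection.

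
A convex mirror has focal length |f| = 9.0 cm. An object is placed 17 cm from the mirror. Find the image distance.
f = −9.0 cm (convex); 1/di = 1/f − 1/do → di = -5.885 cm (virtual image, behind mirror)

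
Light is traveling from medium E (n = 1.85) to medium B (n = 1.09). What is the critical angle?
θc = arcsin(n₂/n₁) = 36.1°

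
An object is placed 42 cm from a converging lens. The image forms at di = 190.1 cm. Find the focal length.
1/f = 1/do + 1/di → f = 34.4 cm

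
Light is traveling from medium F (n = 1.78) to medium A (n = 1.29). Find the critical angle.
θc = arcsin(n₂/n₁) = 46.45°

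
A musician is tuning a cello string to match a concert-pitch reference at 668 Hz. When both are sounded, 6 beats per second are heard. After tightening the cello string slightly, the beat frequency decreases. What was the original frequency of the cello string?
662 Hz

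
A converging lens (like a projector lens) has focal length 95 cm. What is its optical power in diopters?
P = 1/f = 1.053 D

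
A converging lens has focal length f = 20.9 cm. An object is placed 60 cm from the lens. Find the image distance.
1/di = 1/f − 1/do → di = 32.07 cm (real image)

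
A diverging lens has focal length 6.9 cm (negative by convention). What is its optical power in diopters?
P = 1/f = -14.49 D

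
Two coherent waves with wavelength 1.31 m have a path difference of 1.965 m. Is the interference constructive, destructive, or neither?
destructive — path difference = 1.5λ, an odd multiple of λ/2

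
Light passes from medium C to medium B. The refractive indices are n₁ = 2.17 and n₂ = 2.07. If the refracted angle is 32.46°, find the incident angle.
sin θ₁ = (n₂/n₁)·sin θ₂ → θ₁ = 30.8°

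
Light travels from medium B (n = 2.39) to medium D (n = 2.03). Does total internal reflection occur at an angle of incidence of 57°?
θc = arcsin(n₂/n₁) = 58.14°; 57° < θc, so no — the ray refracts.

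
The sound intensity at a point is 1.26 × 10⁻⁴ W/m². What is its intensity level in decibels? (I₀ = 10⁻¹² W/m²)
β = 10·log₁₀(I/I₀) = 81 dB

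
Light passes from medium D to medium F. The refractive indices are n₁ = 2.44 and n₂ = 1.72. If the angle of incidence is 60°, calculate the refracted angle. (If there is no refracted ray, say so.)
sin θ₂ = (n₁/n₂)·sin θ₁ = 1.229 > 1, so there is no refracted ray — the light undergoes total internal reflection.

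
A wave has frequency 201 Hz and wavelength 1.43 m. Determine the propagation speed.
v = fλ = 287.4 m/s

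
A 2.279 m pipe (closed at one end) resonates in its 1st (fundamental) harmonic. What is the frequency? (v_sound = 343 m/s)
fₙ = nv/(4L) = 37.63 Hz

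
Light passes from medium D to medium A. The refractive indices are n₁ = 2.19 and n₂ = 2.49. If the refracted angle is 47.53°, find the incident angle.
sin θ₁ = (n₂/n₁)·sin θ₂ → θ₁ = 57°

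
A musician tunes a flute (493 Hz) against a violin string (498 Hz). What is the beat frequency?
5 Hz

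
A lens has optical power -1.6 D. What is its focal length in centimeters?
f = 1/P = -62.5 cm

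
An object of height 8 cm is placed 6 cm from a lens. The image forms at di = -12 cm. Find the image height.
hi = (-di/do) × ho = 16 cm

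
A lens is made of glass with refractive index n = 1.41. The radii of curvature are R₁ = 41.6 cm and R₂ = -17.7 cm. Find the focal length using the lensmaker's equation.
1/f = (n − 1)(1/R₁ − 1/R₂) → f = 30.29 cm (converging lens)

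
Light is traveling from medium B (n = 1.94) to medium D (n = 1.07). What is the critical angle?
θc = arcsin(n₂/n₁) = 33.47°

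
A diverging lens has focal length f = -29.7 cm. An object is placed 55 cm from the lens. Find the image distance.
1/di = 1/f − 1/do → di = -19.29 cm (virtual image)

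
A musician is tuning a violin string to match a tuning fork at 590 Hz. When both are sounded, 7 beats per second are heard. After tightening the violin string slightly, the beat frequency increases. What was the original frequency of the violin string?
597 Hz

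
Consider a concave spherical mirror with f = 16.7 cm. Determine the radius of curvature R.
R = 2|f| = 33.4 cm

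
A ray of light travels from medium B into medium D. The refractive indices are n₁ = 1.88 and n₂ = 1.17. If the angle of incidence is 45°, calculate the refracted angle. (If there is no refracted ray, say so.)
sin θ₂ = (n₁/n₂)·sin θ₁ = 1.136 > 1, so there is no refracted ray — the light undergoes total internal reflection.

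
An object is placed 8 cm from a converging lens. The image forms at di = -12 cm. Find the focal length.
1/f = 1/do + 1/di → f = 24 cm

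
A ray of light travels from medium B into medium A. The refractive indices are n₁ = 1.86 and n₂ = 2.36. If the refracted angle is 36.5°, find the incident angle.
sin θ₁ = (n₂/n₁)·sin θ₂ → θ₁ = 49°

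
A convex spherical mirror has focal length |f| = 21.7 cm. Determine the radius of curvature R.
R = 2|f| = 43.4 cm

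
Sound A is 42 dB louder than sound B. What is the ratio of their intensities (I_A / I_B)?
I_A/I_B = 10^(Δβ/10) = 15850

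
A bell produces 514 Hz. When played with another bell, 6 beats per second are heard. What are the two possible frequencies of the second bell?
f₂ = 514 ± 6 Hz → 520 Hz or 508 Hz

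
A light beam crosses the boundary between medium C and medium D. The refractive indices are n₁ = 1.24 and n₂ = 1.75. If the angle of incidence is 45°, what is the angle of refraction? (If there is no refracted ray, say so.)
sin θ₂ = (n₁/n₂)·sin θ₁ = 0.501 → θ₂ = 30.07°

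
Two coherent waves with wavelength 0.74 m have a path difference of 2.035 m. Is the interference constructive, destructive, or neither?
neither (partial) — path difference = 2.75λ, neither a whole number of wavelengths nor an odd multiple of λ/2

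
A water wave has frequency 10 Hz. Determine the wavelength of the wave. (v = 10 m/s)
λ = v/f = 1 m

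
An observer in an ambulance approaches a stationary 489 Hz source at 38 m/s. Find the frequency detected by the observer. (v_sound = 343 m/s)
f_obs = f·(v + v_o)/v = 543.2 Hz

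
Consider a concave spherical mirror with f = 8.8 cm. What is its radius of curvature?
R = 2|f| = 17.6 cm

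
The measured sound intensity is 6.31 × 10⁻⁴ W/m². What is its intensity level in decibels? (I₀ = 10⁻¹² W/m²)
β = 10·log₁₀(I/I₀) = 88 dB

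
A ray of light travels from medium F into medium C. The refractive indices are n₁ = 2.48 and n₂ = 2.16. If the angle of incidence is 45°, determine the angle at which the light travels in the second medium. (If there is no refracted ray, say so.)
sin θ₂ = (n₁/n₂)·sin θ₁ = 0.8119 → θ₂ = 54.28°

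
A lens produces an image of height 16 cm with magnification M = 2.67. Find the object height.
ho = |hi|/|M| = 5.993 cm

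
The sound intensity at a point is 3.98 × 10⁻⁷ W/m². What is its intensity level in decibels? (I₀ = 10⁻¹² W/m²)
β = 10·log₁₀(I/I₀) = 56 dB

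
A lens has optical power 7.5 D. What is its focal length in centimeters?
f = 1/P = 13.33 cm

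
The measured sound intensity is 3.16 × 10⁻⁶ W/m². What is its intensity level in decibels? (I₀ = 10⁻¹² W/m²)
β = 10·log₁₀(I/I₀) = 65 dB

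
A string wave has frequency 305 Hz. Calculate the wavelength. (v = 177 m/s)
λ = v/f = 0.5803 m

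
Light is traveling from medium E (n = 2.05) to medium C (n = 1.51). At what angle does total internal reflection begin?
θc = arcsin(n₂/n₁) = 47.44°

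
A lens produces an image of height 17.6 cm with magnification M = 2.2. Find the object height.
ho = |hi|/|M| = 8 cm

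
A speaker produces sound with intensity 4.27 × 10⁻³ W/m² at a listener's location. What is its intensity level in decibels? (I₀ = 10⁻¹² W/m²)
β = 10·log₁₀(I/I₀) = 96.3 dB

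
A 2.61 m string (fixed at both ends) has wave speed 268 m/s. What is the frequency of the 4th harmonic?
fₙ = nv/(2L) = 205.4 Hz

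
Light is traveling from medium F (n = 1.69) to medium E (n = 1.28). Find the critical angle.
θc = arcsin(n₂/n₁) = 49.24°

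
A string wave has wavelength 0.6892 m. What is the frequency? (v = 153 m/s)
f = v/λ = 222 Hz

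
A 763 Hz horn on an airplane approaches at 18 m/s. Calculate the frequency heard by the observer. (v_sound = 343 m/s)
f_obs = f·v/(v − v_s) = 805.3 Hz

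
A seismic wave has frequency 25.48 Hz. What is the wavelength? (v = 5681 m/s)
λ = v/f = 223 m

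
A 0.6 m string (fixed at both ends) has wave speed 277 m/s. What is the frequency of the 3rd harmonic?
fₙ = nv/(2L) = 692.5 Hz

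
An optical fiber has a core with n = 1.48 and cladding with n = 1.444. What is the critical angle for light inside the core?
θc = arcsin(n_cladding/n_core) = 77.34°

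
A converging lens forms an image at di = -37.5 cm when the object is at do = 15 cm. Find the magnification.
M = −di/do = 2.5 (upright image)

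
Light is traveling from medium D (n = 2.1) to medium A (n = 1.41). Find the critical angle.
θc = arcsin(n₂/n₁) = 42.18°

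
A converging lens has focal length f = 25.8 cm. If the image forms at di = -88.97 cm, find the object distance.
1/do = 1/f − 1/di → do = 20 cm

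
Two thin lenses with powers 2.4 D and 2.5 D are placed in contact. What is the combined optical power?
P_total = P₁ + P₂ = 4.9 D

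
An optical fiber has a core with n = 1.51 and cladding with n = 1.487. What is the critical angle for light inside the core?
θc = arcsin(n_cladding/n_core) = 79.99°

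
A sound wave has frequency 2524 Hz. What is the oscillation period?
T = 1/f = 3.962 × 10⁻⁴ s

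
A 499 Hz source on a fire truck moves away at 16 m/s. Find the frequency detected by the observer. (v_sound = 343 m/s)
f_obs = f·v/(v + v_s) = 476.8 Hz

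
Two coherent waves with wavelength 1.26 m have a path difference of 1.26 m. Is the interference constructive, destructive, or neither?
constructive — path difference = 1λ, a whole number of wavelengths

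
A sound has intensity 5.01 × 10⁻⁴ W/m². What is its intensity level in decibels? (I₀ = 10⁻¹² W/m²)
β = 10·log₁₀(I/I₀) = 87 dB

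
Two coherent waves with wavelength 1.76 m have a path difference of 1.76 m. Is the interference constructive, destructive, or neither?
constructive — path difference = 1λ, a whole number of wavelengths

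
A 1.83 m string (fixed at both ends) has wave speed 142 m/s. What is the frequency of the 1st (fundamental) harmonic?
fₙ = nv/(2L) = 38.8 Hz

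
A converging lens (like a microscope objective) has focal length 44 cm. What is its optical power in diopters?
P = 1/f = 2.273 D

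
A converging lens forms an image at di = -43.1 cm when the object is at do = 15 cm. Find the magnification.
M = −di/do = 2.873 (upright image)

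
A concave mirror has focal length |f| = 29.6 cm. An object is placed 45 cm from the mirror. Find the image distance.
f = +29.6 cm (concave); 1/di = 1/f − 1/do → di = 86.49 cm (real image, in front of mirror)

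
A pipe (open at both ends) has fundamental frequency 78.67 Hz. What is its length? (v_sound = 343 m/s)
L = v/(2f₁) = 2.18 m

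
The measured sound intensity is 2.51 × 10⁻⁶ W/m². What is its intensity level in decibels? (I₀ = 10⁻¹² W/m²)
β = 10·log₁₀(I/I₀) = 64 dB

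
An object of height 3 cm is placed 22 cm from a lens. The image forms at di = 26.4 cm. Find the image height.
hi = (-di/do) × ho = -3.6 cm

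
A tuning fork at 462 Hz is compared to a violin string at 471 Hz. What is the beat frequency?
9 Hz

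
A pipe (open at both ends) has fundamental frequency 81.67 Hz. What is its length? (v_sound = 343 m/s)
L = v/(2f₁) = 2.1 m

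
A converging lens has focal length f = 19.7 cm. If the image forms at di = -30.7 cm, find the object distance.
1/do = 1/f − 1/di → do = 12 cm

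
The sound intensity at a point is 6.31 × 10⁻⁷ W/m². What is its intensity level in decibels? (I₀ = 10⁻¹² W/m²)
β = 10·log₁₀(I/I₀) = 58 dB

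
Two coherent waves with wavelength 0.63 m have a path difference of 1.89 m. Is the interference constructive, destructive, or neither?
constructive — path difference = 3λ, a whole number of wavelengths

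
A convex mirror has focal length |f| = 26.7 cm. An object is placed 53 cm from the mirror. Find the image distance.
f = −26.7 cm (convex); 1/di = 1/f − 1/do → di = -17.76 cm (virtual image, behind mirror)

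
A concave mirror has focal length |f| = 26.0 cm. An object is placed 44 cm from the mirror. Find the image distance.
f = +26.0 cm (concave); 1/di = 1/f − 1/do → di = 63.56 cm (real image, in front of mirror)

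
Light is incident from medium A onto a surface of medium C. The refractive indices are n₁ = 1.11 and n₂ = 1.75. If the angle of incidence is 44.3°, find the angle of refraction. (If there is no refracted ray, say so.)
sin θ₂ = (n₁/n₂)·sin θ₁ = 0.443 → θ₂ = 26.3°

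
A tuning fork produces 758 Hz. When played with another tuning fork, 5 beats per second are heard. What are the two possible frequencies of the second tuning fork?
f₂ = 758 ± 5 Hz → 763 Hz or 753 Hz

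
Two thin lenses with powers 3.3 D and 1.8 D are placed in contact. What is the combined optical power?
P_total = P₁ + P₂ = 5.1 D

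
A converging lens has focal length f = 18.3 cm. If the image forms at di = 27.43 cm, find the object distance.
1/do = 1/f − 1/di → do = 54.98 cm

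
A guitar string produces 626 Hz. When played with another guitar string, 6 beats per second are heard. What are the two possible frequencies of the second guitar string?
f₂ = 626 ± 6 Hz → 632 Hz or 620 Hz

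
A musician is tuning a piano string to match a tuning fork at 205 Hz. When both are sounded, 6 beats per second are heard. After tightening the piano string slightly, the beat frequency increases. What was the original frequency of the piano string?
211 Hz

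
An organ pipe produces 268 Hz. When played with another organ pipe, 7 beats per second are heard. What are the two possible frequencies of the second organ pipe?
f₂ = 268 ± 7 Hz → 275 Hz or 261 Hz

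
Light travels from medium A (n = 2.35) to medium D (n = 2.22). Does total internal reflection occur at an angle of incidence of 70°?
θc = arcsin(n₂/n₁) = 70.85°; 70° < θc, so no — the ray refracts.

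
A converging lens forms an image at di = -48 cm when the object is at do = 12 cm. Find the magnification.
M = −di/do = 4 (upright image)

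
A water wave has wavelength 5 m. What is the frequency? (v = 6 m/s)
f = v/λ = 1.2 Hz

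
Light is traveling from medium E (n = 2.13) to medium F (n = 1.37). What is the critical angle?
θc = arcsin(n₂/n₁) = 40.03°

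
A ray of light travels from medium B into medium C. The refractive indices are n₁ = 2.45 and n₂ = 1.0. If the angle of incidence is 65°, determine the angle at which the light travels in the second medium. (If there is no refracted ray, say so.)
sin θ₂ = (n₁/n₂)·sin θ₁ = 2.22 > 1, so there is no refracted ray — the light undergoes total internal reflection.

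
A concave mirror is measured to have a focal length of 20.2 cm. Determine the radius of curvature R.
R = 2|f| = 40.4 cm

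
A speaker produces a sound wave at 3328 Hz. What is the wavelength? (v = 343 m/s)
λ = v/f = 0.1031 m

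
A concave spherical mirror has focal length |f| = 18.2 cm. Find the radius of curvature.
R = 2|f| = 36.4 cm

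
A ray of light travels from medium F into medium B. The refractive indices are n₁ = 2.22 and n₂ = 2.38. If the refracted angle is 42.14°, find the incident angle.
sin θ₁ = (n₂/n₁)·sin θ₂ → θ₁ = 46°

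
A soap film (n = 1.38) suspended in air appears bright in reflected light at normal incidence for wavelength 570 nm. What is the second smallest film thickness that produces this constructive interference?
2nt = (m − ½)λ with m = 2 → t = (m − ½)λ/(2n) = 309.8 nm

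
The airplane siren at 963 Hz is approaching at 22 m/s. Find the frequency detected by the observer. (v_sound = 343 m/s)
f_obs = f·v/(v − v_s) = 1029 Hz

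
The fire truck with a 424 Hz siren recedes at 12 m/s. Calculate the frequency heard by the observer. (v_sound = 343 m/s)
f_obs = f·v/(v + v_s) = 409.7 Hz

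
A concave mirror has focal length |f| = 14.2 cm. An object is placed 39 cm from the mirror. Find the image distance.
f = +14.2 cm (concave); 1/di = 1/f − 1/do → di = 22.33 cm (real image, in front of mirror)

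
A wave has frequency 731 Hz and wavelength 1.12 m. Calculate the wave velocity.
v = fλ = 818.7 m/s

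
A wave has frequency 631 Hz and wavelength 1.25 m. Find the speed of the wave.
v = fλ = 788.8 m/s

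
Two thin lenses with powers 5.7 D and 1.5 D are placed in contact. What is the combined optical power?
P_total = P₁ + P₂ = 7.2 D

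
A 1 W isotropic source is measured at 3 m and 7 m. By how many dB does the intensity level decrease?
Δβ = 20·log₁₀(r₂/r₁) = 7.36 dB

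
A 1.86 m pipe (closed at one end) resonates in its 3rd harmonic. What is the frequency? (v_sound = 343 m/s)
fₙ = nv/(4L) = 138.3 Hz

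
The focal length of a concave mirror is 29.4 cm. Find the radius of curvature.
R = 2|f| = 58.8 cm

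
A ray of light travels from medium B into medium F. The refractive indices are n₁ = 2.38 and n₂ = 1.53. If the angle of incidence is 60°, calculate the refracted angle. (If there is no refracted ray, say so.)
sin θ₂ = (n₁/n₂)·sin θ₁ = 1.347 > 1, so there is no refracted ray — the light undergoes total internal reflection.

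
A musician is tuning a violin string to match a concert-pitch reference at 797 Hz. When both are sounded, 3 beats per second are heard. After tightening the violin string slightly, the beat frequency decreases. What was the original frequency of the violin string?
794 Hz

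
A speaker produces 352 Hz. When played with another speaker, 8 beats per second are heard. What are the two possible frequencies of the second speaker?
f₂ = 352 ± 8 Hz → 360 Hz or 344 Hz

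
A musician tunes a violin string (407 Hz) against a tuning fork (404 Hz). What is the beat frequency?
3 Hz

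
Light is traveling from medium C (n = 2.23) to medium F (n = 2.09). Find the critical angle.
θc = arcsin(n₂/n₁) = 69.59°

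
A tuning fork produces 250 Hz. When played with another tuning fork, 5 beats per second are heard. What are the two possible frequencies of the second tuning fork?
f₂ = 250 ± 5 Hz → 255 Hz or 245 Hz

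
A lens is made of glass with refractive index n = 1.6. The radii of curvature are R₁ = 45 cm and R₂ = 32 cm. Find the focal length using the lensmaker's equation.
1/f = (n − 1)(1/R₁ − 1/R₂) → f = -184.6 cm (diverging lens)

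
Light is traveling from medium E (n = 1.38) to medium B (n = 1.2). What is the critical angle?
θc = arcsin(n₂/n₁) = 60.41°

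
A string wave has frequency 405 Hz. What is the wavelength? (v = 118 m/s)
λ = v/f = 0.2914 m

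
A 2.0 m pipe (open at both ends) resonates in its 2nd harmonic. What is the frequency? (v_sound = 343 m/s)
fₙ = nv/(2L) = 171.5 Hz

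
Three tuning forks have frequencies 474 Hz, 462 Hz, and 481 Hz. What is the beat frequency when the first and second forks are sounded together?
12 Hz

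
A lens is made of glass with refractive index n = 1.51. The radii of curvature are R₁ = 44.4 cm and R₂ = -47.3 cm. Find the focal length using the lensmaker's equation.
1/f = (n − 1)(1/R₁ − 1/R₂) → f = 44.91 cm (converging lens)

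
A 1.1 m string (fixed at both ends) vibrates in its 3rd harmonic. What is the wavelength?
λₙ = 2L/n = 0.7333 m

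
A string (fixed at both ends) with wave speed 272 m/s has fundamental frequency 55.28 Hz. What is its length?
L = v/(2f₁) = 2.46 m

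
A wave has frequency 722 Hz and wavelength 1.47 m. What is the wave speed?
v = fλ = 1061 m/s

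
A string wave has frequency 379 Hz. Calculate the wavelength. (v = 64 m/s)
λ = v/f = 0.1689 m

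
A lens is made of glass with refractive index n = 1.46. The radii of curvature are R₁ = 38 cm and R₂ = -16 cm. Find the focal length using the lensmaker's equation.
1/f = (n − 1)(1/R₁ − 1/R₂) → f = 24.48 cm (converging lens)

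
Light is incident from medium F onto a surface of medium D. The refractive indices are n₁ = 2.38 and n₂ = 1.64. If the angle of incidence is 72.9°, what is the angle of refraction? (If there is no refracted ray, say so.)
sin θ₂ = (n₁/n₂)·sin θ₁ = 1.387 > 1, so there is no refracted ray — the light undergoes total internal reflection.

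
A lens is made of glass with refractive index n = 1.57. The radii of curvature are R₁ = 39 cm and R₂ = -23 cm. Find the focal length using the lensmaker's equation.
1/f = (n − 1)(1/R₁ − 1/R₂) → f = 25.38 cm (converging lens)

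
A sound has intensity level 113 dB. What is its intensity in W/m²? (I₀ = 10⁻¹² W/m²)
I = I₀·10^(β/10) = 2.00 × 10⁻¹ W/m²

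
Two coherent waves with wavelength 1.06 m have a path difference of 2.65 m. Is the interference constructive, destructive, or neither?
destructive — path difference = 2.5λ, an odd multiple of λ/2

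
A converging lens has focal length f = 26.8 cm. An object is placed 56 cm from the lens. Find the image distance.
1/di = 1/f − 1/do → di = 51.4 cm (real image)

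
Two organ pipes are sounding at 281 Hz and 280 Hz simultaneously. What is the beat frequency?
1 Hz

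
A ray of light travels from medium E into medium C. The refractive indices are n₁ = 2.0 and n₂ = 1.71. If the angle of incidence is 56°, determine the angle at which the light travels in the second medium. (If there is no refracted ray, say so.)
sin θ₂ = (n₁/n₂)·sin θ₁ = 0.9696 → θ₂ = 75.84°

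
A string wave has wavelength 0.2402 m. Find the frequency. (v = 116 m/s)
f = v/λ = 482.9 Hz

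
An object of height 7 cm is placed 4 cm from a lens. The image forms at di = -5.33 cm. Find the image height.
hi = (-di/do) × ho = 9.328 cm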